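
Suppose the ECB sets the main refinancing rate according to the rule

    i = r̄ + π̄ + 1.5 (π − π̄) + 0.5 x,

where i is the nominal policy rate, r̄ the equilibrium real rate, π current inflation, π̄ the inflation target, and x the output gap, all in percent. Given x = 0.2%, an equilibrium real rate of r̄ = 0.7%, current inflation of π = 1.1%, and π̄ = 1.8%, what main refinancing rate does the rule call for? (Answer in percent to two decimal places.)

i = 0.7 + 1.8 + 1.5 × (1.1 − 1.8) + 0.5 × 0.2
   = 0.7 + 1.8 − 1.05 + 0.1 = 1.55

1.55%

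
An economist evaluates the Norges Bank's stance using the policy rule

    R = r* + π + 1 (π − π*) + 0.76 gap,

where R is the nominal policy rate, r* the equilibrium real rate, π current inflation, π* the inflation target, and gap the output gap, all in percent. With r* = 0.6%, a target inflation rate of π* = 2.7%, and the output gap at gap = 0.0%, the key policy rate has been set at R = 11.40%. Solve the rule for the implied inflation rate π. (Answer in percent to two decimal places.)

6.75%

Collecting π: R = r* + (1 + 1) π − 1 π* + 0.76 gap
2 π = 11.40 − 0.6 + 1 × 2.7 − 0.76 × 0.0 = 13.5
π = 13.5 / 2 = 6.75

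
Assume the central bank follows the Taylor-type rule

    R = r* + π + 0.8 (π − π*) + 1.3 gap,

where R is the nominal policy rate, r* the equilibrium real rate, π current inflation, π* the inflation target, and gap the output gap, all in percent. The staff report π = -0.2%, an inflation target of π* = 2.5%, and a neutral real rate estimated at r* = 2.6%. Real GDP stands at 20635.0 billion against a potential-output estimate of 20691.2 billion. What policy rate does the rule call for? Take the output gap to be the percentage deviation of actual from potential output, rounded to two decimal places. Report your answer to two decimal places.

Output gap = 100 × (20635.0 − 20691.2) / 20691.2 = -0.27%.
R = 2.60 + (-0.20) + 0.8 × (-0.20 − 2.50) + 1.3 × (-0.27)
   = 2.60 − 0.2 − 2.16 − 0.351 = -0.11

-0.11%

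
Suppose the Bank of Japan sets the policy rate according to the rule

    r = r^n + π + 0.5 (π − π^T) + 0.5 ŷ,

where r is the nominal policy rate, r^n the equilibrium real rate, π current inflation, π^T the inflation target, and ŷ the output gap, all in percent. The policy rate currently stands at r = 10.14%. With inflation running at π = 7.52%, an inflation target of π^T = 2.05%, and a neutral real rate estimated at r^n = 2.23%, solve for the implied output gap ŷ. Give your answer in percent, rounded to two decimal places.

0.5 ŷ = 10.14 − 2.23 − 7.52 − 0.5 × (7.52 − 2.05) = -2.345
ŷ = -2.345 / 0.5 = -4.69

-4.69%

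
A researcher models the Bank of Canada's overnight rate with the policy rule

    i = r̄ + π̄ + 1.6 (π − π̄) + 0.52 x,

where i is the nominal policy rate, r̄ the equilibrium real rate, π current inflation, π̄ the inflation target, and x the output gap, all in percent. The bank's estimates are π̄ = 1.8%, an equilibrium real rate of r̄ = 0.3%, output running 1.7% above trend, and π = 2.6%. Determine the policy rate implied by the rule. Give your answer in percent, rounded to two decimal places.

4.26%

Output 1.7% above potential → x = 1.7.
i = 0.3 + 1.8 + 1.6 × (2.6 − 1.8) + 0.52 × 1.7
   = 0.3 + 1.8 + 1.28 + 0.884 = 4.26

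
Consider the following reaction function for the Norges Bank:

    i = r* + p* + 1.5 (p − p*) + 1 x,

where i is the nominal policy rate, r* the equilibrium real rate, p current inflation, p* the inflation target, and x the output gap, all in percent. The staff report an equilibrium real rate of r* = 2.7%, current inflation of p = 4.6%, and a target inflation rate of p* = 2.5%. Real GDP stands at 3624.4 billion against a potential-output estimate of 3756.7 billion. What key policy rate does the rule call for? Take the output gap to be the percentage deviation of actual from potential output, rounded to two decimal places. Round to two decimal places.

4.83%

Output gap = 100 × (3624.4 − 3756.7) / 3756.7 = -3.52%.
i = 2.70 + 2.50 + 1.5 × (4.60 − 2.50) + 1 × (-3.52)
   = 2.70 + 2.5 + 3.15 − 3.52 = 4.83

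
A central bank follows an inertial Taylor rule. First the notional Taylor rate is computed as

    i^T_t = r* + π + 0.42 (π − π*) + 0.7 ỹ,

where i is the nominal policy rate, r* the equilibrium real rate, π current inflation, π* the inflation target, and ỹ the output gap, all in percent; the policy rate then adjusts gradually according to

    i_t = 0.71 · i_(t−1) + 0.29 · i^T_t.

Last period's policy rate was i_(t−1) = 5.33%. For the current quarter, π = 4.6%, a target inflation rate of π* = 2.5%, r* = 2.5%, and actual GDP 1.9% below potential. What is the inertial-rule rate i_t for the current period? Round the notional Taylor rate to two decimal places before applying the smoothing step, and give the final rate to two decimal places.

5.71%

Output 1.9% below potential → ỹ = -1.9.
i^T_t = 2.5 + 4.6 + 0.42 × (4.6 − 2.5) + 0.7 × (-1.9)
   = 2.5 + 4.6 + 0.882 − 1.33 = 6.65
i_t = 0.71 × 5.33 + 0.29 × 6.65 = 3.7843 + 1.9285 = 5.71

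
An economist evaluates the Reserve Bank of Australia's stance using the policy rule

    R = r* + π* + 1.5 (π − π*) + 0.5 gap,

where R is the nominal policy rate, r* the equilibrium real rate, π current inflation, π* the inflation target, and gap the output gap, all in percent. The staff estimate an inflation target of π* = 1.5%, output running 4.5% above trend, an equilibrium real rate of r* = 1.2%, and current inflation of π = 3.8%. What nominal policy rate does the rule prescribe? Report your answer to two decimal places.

8.40%

Output 4.5% above potential → gap = 4.5.
R = 1.2 + 1.5 + 1.5 × (3.8 − 1.5) + 0.5 × 4.5
   = 1.2 + 1.5 + 3.45 + 2.25 = 8.40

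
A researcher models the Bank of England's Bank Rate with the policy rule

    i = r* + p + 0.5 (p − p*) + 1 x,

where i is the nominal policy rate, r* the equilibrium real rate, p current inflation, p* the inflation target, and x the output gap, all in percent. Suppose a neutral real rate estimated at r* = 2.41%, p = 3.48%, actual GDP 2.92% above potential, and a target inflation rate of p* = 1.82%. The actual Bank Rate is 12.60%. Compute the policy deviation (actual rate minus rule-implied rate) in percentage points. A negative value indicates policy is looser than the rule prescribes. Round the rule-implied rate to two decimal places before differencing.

2.96 pp

Output 2.92% above potential → x = 2.92.
i = 2.41 + 3.48 + 0.5 × (3.48 − 1.82) + 1 × 2.92
   = 2.41 + 3.48 + 0.83 + 2.92 = 9.64
Deviation = 12.60 − 9.64 = 2.96 pp.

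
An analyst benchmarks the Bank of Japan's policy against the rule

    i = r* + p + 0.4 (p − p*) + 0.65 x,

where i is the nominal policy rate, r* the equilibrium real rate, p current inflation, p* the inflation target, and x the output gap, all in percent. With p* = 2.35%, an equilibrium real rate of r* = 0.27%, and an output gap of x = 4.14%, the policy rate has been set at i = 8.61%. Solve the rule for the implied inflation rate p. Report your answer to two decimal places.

4.71%

Collecting p: i = r* + (1 + 0.4) p − 0.4 p* + 0.65 x
1.4 p = 8.61 − 0.27 + 0.4 × 2.35 − 0.65 × 4.14 = 6.589
p = 6.589 / 1.4 = 4.71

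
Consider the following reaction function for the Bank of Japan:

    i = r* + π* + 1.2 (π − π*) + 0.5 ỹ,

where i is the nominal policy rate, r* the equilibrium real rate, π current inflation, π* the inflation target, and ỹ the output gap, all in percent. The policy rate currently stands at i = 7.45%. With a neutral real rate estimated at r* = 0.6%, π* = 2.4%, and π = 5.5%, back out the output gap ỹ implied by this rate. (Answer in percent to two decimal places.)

1.46%

0.5 ỹ = 7.45 − 0.6 − 2.4 − 1.2 × (5.5 − 2.4) = 0.73
ỹ = 0.73 / 0.5 = 1.46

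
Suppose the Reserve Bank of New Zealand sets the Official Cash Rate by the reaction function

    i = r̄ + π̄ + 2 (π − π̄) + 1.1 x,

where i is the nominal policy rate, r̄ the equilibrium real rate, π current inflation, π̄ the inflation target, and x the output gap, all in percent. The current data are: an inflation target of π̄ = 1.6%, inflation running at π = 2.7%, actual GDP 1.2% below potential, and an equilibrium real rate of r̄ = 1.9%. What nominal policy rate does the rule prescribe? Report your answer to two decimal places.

4.38%

Output 1.2% below potential → x = -1.2.
i = 1.9 + 1.6 + 2 × (2.7 − 1.6) + 1.1 × (-1.2)
   = 1.9 + 1.6 + 2.2 − 1.32 = 4.38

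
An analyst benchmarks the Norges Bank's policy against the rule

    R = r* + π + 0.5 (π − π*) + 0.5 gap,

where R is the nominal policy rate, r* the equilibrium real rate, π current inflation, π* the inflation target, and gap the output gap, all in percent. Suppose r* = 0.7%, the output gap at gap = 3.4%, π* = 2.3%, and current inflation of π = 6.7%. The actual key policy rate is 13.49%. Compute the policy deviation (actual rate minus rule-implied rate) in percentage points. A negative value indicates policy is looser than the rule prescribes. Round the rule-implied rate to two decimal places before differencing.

R = 0.7 + 6.7 + 0.5 × (6.7 − 2.3) + 0.5 × 3.4
   = 0.7 + 6.7 + 2.2 + 1.7 = 11.30
Deviation = 13.49 − 11.30 = 2.19 pp.

2.19 pp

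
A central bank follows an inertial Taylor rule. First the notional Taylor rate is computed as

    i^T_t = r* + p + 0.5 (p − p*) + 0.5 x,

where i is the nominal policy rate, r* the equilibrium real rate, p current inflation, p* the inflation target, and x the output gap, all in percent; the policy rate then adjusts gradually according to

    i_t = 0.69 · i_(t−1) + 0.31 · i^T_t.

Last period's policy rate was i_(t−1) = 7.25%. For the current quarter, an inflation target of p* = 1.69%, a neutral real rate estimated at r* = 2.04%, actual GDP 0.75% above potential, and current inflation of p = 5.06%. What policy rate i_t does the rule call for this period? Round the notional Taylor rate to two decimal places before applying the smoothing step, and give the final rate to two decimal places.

7.84%

Output 0.75% above potential → x = 0.75.
i^T_t = 2.04 + 5.06 + 0.5 × (5.06 − 1.69) + 0.5 × 0.75
   = 2.04 + 5.06 + 1.685 + 0.375 = 9.16
i_t = 0.69 × 7.25 + 0.31 × 9.16 = 5.0025 + 2.8396 = 7.84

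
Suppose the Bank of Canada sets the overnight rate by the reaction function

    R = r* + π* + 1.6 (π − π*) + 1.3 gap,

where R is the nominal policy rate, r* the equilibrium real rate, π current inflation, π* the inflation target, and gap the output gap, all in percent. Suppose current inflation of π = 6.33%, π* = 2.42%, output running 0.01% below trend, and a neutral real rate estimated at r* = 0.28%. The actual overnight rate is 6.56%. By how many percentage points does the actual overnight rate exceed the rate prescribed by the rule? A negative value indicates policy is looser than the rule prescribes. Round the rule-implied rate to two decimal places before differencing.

Output 0.01% below potential → gap = -0.01.
R = 0.28 + 2.42 + 1.6 × (6.33 − 2.42) + 1.3 × (-0.01)
   = 0.28 + 2.42 + 6.256 − 0.013 = 8.94
Deviation = 6.56 − 8.94 = -2.38 pp.

-2.38 pp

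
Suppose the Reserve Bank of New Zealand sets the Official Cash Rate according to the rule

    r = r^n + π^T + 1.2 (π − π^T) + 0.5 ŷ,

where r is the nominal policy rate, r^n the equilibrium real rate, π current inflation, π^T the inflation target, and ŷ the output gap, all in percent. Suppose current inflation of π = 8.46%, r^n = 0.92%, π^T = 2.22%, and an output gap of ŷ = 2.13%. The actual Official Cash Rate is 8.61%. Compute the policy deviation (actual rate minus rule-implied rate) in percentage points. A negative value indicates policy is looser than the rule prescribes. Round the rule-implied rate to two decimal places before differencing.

r = 0.92 + 2.22 + 1.2 × (8.46 − 2.22) + 0.5 × 2.13
   = 0.92 + 2.22 + 7.488 + 1.065 = 11.69
Deviation = 8.61 − 11.69 = -3.08 pp.

-3.08 pp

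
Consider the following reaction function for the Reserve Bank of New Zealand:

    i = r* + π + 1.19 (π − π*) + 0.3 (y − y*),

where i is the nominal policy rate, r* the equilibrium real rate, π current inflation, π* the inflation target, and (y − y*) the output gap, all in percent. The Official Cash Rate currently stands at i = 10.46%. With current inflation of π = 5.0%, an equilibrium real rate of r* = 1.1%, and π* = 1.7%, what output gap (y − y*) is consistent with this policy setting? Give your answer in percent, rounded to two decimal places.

1.44%

0.3 (y − y*) = 10.46 − 1.1 − 5.0 − 1.19 × (5.0 − 1.7) = 0.433
(y − y*) = 0.433 / 0.3 = 1.44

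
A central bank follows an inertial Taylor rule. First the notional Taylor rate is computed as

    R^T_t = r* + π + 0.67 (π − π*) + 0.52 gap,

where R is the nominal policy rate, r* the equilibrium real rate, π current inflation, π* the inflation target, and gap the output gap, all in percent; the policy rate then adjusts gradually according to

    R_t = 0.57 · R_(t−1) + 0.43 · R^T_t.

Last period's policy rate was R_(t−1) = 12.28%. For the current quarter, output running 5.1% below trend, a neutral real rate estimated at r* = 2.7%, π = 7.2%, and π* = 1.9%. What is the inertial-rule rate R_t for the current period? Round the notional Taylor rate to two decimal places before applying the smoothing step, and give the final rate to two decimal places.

Output 5.1% below potential → gap = -5.1.
R^T_t = 2.7 + 7.2 + 0.67 × (7.2 − 1.9) + 0.52 × (-5.1)
   = 2.7 + 7.2 + 3.551 − 2.652 = 10.80
R_t = 0.57 × 12.28 + 0.43 × 10.80 = 6.9996 + 4.644 = 11.64

11.64%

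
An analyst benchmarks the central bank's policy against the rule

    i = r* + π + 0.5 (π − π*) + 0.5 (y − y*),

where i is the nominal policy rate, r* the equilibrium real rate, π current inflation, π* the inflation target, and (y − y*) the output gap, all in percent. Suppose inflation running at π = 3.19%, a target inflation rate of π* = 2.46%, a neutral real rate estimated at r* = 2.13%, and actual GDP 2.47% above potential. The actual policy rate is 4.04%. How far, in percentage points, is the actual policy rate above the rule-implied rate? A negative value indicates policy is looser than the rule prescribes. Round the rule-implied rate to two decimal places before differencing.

-2.88 pp

Output 2.47% above potential → (y − y*) = 2.47.
i = 2.13 + 3.19 + 0.5 × (3.19 − 2.46) + 0.5 × 2.47
   = 2.13 + 3.19 + 0.365 + 1.235 = 6.92
Deviation = 4.04 − 6.92 = -2.88 pp.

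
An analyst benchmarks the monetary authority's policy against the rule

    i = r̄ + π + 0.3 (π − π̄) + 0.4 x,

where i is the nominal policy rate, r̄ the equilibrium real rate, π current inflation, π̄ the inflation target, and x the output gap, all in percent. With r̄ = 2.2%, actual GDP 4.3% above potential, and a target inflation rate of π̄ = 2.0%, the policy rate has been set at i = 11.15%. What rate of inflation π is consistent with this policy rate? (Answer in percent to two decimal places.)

Output 4.3% above potential → x = 4.3.
Collecting π: i = r̄ + (1 + 0.3) π − 0.3 π̄ + 0.4 x
1.3 π = 11.15 − 2.2 + 0.3 × 2.0 − 0.4 × 4.3 = 7.83
π = 7.83 / 1.3 = 6.02

6.02%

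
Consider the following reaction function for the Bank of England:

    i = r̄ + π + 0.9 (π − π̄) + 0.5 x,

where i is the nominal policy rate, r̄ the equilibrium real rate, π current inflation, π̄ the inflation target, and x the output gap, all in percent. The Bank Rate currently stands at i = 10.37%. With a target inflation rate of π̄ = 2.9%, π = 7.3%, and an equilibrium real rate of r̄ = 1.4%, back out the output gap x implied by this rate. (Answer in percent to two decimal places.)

-4.58%

0.5 x = 10.37 − 1.4 − 7.3 − 0.9 × (7.3 − 2.9) = -2.29
x = -2.29 / 0.5 = -4.58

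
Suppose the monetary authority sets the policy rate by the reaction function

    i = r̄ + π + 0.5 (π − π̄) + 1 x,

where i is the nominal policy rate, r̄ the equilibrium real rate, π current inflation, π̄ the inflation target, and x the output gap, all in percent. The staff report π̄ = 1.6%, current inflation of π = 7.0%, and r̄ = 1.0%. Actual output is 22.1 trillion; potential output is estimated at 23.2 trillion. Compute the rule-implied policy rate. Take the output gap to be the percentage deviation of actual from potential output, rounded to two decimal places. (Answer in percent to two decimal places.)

Output gap = 100 × (22.1 − 23.2) / 23.2 = -4.74%.
i = 1.00 + 7.00 + 0.5 × (7.00 − 1.60) + 1 × (-4.74)
   = 1.00 + 7 + 2.7 − 4.74 = 5.96

5.96%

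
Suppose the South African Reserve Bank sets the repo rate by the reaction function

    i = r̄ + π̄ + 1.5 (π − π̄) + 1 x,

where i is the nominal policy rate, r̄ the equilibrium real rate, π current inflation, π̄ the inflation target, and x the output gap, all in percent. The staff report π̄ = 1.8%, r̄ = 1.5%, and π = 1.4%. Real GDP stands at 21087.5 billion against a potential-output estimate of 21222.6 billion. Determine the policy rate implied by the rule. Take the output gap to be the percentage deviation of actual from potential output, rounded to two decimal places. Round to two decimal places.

Output gap = 100 × (21087.5 − 21222.6) / 21222.6 = -0.64%.
i = 1.50 + 1.80 + 1.5 × (1.40 − 1.80) + 1 × (-0.64)
   = 1.50 + 1.8 − 0.6 − 0.64 = 2.06

2.06%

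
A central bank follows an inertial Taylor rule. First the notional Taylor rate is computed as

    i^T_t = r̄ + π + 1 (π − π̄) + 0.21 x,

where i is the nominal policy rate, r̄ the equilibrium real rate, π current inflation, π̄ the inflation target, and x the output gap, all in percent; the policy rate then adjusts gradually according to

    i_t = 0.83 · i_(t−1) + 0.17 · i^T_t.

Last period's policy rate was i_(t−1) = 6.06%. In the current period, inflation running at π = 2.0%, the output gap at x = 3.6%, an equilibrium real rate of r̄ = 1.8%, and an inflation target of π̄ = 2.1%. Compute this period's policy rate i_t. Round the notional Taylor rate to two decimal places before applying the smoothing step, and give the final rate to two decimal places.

5.79%

i^T_t = 1.8 + 2.0 + 1 × (2.0 − 2.1) + 0.21 × 3.6
   = 1.8 + 2 − 0.1 + 0.756 = 4.46
i_t = 0.83 × 6.06 + 0.17 × 4.46 = 5.0298 + 0.7582 = 5.79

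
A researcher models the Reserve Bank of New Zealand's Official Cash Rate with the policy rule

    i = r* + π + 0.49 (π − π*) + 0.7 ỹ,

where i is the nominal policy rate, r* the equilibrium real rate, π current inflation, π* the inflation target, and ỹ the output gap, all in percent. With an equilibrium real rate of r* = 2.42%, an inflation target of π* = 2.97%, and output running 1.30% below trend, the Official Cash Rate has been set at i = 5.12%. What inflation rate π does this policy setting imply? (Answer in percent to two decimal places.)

3.40%

Output 1.30% below potential → ỹ = -1.30.
Collecting π: i = r* + (1 + 0.49) π − 0.49 π* + 0.7 ỹ
1.49 π = 5.12 − 2.42 + 0.49 × 2.97 − 0.7 × (-1.30) = 5.0653
π = 5.0653 / 1.49 = 3.40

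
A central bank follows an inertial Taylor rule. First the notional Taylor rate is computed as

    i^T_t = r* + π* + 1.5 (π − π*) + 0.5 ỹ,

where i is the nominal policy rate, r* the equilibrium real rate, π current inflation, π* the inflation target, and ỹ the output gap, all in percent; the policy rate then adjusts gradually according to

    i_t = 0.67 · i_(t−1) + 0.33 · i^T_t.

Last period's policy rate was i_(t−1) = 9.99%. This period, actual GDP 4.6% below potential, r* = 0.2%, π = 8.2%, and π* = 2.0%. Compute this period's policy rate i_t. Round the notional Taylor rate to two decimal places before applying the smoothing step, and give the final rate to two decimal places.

9.73%

Output 4.6% below potential → ỹ = -4.6.
i^T_t = 0.2 + 2.0 + 1.5 × (8.2 − 2.0) + 0.5 × (-4.6)
   = 0.2 + 2 + 9.3 − 2.3 = 9.20
i_t = 0.67 × 9.99 + 0.33 × 9.20 = 6.6933 + 3.036 = 9.73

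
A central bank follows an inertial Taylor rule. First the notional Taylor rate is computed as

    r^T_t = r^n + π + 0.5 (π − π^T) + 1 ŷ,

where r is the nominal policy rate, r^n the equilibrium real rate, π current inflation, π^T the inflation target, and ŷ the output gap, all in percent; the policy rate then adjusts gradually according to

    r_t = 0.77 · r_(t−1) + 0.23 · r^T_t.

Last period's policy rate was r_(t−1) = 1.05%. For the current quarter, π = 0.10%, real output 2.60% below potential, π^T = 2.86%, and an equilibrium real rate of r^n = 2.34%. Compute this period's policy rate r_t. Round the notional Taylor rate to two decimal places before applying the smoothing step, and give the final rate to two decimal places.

Output 2.60% below potential → ŷ = -2.60.
r^T_t = 2.34 + 0.10 + 0.5 × (0.10 − 2.86) + 1 × (-2.60)
   = 2.34 + 0.1 − 1.38 − 2.6 = -1.54
r_t = 0.77 × 1.05 + 0.23 × (-1.54) = 0.8085 − 0.3542 = 0.45

0.45%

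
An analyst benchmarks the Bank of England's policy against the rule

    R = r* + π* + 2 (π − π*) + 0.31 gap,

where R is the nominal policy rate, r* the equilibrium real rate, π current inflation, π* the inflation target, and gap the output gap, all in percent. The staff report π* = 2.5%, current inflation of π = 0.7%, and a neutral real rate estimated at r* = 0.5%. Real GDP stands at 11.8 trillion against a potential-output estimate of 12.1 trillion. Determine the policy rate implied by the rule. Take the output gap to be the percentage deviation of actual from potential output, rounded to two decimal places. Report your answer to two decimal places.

Output gap = 100 × (11.8 − 12.1) / 12.1 = -2.48%.
R = 0.50 + 2.50 + 2 × (0.70 − 2.50) + 0.31 × (-2.48)
   = 0.50 + 2.5 − 3.6 − 0.7688 = -1.37

-1.37%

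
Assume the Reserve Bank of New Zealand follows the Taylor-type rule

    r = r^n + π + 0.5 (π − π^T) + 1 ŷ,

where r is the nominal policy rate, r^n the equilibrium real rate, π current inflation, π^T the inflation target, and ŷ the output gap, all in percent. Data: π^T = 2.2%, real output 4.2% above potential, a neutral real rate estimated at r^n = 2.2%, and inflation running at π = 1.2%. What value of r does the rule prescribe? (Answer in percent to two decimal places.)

Output 4.2% above potential → ŷ = 4.2.
r = 2.2 + 1.2 + 0.5 × (1.2 − 2.2) + 1 × 4.2
   = 2.2 + 1.2 − 0.5 + 4.2 = 7.10

7.10%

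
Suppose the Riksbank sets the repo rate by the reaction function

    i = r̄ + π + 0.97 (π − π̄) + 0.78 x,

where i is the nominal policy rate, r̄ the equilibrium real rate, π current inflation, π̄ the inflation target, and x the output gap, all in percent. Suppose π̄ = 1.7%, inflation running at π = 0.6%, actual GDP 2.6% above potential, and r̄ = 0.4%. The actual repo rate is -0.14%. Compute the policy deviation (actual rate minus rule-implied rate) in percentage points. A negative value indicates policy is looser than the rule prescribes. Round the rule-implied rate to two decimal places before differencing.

Output 2.6% above potential → x = 2.6.
i = 0.4 + 0.6 + 0.97 × (0.6 − 1.7) + 0.78 × 2.6
   = 0.4 + 0.6 − 1.067 + 2.028 = 1.96
Deviation = -0.14 − 1.96 = -2.10 pp.

-2.10 pp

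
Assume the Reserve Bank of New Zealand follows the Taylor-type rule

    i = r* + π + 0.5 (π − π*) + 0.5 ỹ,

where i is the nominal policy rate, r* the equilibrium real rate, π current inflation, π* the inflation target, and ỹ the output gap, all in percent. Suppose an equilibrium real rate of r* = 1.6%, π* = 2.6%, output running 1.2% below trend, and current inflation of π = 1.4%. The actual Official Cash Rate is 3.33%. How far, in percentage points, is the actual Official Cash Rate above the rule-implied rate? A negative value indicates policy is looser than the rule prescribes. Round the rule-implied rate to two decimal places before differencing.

1.53 pp

Output 1.2% below potential → ỹ = -1.2.
i = 1.6 + 1.4 + 0.5 × (1.4 − 2.6) + 0.5 × (-1.2)
   = 1.6 + 1.4 − 0.6 − 0.6 = 1.80
Deviation = 3.33 − 1.80 = 1.53 pp.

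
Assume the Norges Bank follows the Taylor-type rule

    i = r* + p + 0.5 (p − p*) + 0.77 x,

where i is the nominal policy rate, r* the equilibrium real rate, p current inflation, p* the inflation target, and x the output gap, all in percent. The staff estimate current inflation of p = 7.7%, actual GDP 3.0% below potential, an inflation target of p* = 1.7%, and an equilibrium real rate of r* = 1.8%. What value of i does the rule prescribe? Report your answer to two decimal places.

Output 3.0% below potential → x = -3.0.
i = 1.8 + 7.7 + 0.5 × (7.7 − 1.7) + 0.77 × (-3.0)
   = 1.8 + 7.7 + 3 − 2.31 = 10.19

10.19%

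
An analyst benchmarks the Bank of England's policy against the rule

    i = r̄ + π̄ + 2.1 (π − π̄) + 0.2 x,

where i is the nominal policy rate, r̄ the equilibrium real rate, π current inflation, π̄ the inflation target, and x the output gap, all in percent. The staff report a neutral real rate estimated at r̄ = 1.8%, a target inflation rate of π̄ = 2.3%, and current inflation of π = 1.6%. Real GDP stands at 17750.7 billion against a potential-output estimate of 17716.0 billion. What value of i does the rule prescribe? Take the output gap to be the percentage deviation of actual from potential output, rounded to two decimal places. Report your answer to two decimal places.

Output gap = 100 × (17750.7 − 17716.0) / 17716.0 = 0.20%.
i = 1.80 + 2.30 + 2.1 × (1.60 − 2.30) + 0.2 × 0.20
   = 1.80 + 2.3 − 1.47 + 0.04 = 2.67

2.67%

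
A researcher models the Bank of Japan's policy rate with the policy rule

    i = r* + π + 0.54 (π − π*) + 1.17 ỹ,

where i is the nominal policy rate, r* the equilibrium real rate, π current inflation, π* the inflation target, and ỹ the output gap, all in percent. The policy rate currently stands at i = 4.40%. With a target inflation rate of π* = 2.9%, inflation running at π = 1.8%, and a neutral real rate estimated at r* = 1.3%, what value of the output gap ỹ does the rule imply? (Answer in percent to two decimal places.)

1.17 ỹ = 4.40 − 1.3 − 1.8 − 0.54 × (1.8 − 2.9) = 1.894
ỹ = 1.894 / 1.17 = 1.62

1.62%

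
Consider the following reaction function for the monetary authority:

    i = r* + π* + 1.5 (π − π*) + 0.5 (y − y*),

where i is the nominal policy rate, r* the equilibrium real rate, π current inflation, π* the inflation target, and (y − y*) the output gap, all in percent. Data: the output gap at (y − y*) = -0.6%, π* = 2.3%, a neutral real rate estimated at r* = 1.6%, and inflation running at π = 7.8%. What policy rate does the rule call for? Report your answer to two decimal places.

i = 1.6 + 2.3 + 1.5 × (7.8 − 2.3) + 0.5 × (-0.6)
   = 1.6 + 2.3 + 8.25 − 0.3 = 11.85

11.85%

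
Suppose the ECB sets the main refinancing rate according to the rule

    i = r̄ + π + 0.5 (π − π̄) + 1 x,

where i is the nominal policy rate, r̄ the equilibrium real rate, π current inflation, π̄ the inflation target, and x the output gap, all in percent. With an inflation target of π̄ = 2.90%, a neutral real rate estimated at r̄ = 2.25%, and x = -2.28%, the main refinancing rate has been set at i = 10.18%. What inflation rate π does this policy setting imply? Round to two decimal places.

7.77%

Collecting π: i = r̄ + (1 + 0.5) π − 0.5 π̄ + 1 x
1.5 π = 10.18 − 2.25 + 0.5 × 2.90 − 1 × (-2.28) = 11.66
π = 11.66 / 1.5 = 7.77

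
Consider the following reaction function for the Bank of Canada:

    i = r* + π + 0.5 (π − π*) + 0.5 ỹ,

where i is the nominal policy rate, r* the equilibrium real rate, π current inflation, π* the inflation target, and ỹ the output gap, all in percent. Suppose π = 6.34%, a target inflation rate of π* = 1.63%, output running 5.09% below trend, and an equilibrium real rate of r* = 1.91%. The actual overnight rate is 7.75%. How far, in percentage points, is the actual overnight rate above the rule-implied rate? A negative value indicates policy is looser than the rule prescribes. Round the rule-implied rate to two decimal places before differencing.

Output 5.09% below potential → ỹ = -5.09.
i = 1.91 + 6.34 + 0.5 × (6.34 − 1.63) + 0.5 × (-5.09)
   = 1.91 + 6.34 + 2.355 − 2.545 = 8.06
Deviation = 7.75 − 8.06 = -0.31 pp.

-0.31 pp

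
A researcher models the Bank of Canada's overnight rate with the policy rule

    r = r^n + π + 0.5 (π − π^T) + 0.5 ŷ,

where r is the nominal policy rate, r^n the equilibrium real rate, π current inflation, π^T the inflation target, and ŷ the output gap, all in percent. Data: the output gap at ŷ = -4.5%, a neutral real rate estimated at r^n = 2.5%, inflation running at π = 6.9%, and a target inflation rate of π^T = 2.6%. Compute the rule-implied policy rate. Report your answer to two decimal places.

r = 2.5 + 6.9 + 0.5 × (6.9 − 2.6) + 0.5 × (-4.5)
   = 2.5 + 6.9 + 2.15 − 2.25 = 9.30

9.30%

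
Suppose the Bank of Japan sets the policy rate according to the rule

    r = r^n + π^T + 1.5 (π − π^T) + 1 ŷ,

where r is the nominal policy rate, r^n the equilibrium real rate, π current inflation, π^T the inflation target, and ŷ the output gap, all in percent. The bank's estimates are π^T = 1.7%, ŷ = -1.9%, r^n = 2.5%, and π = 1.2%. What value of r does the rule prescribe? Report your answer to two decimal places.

1.55%

r = 2.5 + 1.7 + 1.5 × (1.2 − 1.7) + 1 × (-1.9)
   = 2.5 + 1.7 − 0.75 − 1.9 = 1.55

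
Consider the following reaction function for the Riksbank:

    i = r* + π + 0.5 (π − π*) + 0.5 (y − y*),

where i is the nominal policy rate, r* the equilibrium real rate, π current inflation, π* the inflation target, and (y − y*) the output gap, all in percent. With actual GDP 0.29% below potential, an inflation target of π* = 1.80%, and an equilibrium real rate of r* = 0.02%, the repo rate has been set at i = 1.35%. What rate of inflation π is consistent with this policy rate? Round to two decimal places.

1.58%

Output 0.29% below potential → (y − y*) = -0.29.
Collecting π: i = r* + (1 + 0.5) π − 0.5 π* + 0.5 (y − y*)
1.5 π = 1.35 − 0.02 + 0.5 × 1.80 − 0.5 × (-0.29) = 2.375
π = 2.375 / 1.5 = 1.58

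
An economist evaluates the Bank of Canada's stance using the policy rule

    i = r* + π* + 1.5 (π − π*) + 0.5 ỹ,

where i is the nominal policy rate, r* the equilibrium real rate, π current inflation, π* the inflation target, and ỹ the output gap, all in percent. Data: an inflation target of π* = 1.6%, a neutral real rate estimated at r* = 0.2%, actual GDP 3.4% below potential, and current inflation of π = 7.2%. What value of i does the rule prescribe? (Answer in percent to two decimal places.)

8.50%

Output 3.4% below potential → ỹ = -3.4.
i = 0.2 + 1.6 + 1.5 × (7.2 − 1.6) + 0.5 × (-3.4)
   = 0.2 + 1.6 + 8.4 − 1.7 = 8.50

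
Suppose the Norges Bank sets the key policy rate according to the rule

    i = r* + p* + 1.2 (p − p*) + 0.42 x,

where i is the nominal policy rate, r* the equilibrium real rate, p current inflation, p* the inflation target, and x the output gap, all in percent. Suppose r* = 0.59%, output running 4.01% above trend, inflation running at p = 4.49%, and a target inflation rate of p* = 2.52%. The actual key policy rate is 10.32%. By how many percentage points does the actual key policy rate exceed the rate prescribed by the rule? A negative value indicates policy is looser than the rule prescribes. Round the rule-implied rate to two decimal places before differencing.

Output 4.01% above potential → x = 4.01.
i = 0.59 + 2.52 + 1.2 × (4.49 − 2.52) + 0.42 × 4.01
   = 0.59 + 2.52 + 2.364 + 1.6842 = 7.16
Deviation = 10.32 − 7.16 = 3.16 pp.

3.16 pp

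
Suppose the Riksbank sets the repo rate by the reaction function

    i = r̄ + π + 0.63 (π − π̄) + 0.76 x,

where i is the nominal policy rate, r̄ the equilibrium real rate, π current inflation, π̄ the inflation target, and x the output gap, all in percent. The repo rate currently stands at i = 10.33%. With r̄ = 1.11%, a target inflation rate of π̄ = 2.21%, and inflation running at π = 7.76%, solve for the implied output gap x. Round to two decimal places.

-2.68%

0.76 x = 10.33 − 1.11 − 7.76 − 0.63 × (7.76 − 2.21) = -2.0365
x = -2.0365 / 0.76 = -2.68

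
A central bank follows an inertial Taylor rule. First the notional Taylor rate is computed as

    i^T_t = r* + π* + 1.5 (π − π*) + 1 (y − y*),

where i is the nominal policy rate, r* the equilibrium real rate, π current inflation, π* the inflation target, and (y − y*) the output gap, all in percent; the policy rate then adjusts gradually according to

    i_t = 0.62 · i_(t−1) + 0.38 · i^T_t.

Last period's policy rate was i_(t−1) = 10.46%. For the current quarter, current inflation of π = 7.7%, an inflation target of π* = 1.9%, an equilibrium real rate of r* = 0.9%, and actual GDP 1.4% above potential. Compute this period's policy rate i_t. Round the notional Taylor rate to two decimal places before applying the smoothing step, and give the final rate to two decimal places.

Output 1.4% above potential → (y − y*) = 1.4.
i^T_t = 0.9 + 1.9 + 1.5 × (7.7 − 1.9) + 1 × 1.4
   = 0.9 + 1.9 + 8.7 + 1.4 = 12.90
i_t = 0.62 × 10.46 + 0.38 × 12.90 = 6.4852 + 4.902 = 11.39

11.39%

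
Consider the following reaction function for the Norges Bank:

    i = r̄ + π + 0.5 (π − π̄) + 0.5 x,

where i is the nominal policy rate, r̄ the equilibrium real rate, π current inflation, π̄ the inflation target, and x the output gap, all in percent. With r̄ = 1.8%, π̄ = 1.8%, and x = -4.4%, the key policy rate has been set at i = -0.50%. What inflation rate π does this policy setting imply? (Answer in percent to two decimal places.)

Collecting π: i = r̄ + (1 + 0.5) π − 0.5 π̄ + 0.5 x
1.5 π = -0.50 − 1.8 + 0.5 × 1.8 − 0.5 × (-4.4) = 0.8
π = 0.8 / 1.5 = 0.53

0.53%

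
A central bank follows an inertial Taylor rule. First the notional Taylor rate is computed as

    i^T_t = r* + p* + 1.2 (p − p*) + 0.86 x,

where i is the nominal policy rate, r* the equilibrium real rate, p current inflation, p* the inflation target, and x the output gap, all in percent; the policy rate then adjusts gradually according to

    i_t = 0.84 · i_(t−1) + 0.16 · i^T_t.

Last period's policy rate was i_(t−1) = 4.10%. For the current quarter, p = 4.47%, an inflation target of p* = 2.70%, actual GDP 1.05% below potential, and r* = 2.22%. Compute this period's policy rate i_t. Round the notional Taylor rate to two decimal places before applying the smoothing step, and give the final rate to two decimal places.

Output 1.05% below potential → x = -1.05.
i^T_t = 2.22 + 2.70 + 1.2 × (4.47 − 2.70) + 0.86 × (-1.05)
   = 2.22 + 2.7 + 2.124 − 0.903 = 6.14
i_t = 0.84 × 4.10 + 0.16 × 6.14 = 3.444 + 0.9824 = 4.43

4.43%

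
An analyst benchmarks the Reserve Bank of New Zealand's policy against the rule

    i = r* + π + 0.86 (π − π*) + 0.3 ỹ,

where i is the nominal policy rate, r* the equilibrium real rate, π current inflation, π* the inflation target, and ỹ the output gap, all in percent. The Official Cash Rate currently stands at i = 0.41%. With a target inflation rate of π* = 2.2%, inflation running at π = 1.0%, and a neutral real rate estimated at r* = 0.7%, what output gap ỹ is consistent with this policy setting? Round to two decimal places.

-0.86%

0.3 ỹ = 0.41 − 0.7 − 1.0 − 0.86 × (1.0 − 2.2) = -0.258
ỹ = -0.258 / 0.3 = -0.86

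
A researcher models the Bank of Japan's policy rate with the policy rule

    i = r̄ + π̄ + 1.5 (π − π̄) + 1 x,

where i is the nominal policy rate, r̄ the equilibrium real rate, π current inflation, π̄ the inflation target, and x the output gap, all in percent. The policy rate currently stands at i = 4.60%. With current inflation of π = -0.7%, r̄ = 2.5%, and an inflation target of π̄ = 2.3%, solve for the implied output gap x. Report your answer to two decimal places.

1 x = 4.60 − 2.5 − 2.3 − 1.5 × ((-0.7) − 2.3) = 4.3
x = 4.3 / 1 = 4.30

4.30%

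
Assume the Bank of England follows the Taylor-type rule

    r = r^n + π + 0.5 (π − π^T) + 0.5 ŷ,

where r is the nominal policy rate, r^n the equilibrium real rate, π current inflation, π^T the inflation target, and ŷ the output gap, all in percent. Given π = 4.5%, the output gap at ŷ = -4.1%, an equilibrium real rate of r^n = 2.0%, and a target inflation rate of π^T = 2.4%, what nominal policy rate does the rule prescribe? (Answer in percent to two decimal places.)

5.50%

r = 2.0 + 4.5 + 0.5 × (4.5 − 2.4) + 0.5 × (-4.1)
   = 2.0 + 4.5 + 1.05 − 2.05 = 5.50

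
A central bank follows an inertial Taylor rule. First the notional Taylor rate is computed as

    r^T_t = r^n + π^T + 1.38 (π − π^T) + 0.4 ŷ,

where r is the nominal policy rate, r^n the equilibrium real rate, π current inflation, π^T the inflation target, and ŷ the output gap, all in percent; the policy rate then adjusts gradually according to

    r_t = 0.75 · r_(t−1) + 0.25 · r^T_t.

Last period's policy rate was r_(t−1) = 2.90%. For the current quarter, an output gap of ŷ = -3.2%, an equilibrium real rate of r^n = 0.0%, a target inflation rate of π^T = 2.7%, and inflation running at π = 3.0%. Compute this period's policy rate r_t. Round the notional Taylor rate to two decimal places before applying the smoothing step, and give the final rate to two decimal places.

r^T_t = 0.0 + 2.7 + 1.38 × (3.0 − 2.7) + 0.4 × (-3.2)
   = 0.0 + 2.7 + 0.414 − 1.28 = 1.83
r_t = 0.75 × 2.90 + 0.25 × 1.83 = 2.175 + 0.4575 = 2.63

2.63%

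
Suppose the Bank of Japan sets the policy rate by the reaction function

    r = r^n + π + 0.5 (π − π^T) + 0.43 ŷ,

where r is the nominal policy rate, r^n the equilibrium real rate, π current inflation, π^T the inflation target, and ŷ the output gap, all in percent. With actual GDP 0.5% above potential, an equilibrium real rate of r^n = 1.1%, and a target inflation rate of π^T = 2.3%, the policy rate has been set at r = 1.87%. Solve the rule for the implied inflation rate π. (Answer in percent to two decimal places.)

1.14%

Output 0.5% above potential → ŷ = 0.5.
Collecting π: r = r^n + (1 + 0.5) π − 0.5 π^T + 0.43 ŷ
1.5 π = 1.87 − 1.1 + 0.5 × 2.3 − 0.43 × 0.5 = 1.705
π = 1.705 / 1.5 = 1.14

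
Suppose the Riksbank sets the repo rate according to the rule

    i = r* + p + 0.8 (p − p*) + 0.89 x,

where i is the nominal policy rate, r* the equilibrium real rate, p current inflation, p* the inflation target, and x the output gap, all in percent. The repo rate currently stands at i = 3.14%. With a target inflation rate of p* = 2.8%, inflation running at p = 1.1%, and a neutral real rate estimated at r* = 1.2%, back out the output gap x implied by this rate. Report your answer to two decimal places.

0.89 x = 3.14 − 1.2 − 1.1 − 0.8 × (1.1 − 2.8) = 2.2
x = 2.2 / 0.89 = 2.47

2.47%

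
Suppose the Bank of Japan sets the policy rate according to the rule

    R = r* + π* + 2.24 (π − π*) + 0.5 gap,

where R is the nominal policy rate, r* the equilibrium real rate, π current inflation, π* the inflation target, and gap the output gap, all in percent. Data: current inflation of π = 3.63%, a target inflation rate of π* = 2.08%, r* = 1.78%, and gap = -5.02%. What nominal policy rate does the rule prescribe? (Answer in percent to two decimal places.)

4.82%

R = 1.78 + 2.08 + 2.24 × (3.63 − 2.08) + 0.5 × (-5.02)
   = 1.78 + 2.08 + 3.472 − 2.51 = 4.82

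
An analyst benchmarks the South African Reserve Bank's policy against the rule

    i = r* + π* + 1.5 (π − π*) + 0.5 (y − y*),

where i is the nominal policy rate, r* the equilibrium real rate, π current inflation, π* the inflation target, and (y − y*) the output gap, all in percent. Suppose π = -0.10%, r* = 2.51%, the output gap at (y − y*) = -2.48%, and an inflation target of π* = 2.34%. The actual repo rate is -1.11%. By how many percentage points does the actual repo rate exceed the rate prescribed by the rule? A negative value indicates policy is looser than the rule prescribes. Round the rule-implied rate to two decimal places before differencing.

i = 2.51 + 2.34 + 1.5 × (-0.10 − 2.34) + 0.5 × (-2.48)
   = 2.51 + 2.34 − 3.66 − 1.24 = -0.05
Deviation = -1.11 − (-0.05) = -1.06 pp.

-1.06 pp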